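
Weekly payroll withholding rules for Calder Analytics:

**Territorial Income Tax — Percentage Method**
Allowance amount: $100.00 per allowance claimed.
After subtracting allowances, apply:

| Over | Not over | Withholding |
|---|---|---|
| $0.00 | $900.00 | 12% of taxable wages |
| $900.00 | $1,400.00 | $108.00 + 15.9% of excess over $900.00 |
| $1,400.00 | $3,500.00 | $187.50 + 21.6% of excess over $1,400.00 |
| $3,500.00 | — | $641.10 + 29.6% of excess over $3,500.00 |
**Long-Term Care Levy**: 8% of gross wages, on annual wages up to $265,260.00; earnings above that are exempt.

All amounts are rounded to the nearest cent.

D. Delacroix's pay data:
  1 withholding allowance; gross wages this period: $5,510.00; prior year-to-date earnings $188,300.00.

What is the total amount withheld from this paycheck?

Territorial Income Tax: taxable = $5,510.00 − 1×$100.00 = $5,410.00
  $641.10 + 29.6% × ($5,410.00 − $3,500.00) = $641.10 + 29.6% × $1,910.00 = $1,206.46
Long-Term Care Levy: 8% × $5,510.00 = $440.80
Total: $1,206.46 + $440.80 = $1,647.26

$1,647.26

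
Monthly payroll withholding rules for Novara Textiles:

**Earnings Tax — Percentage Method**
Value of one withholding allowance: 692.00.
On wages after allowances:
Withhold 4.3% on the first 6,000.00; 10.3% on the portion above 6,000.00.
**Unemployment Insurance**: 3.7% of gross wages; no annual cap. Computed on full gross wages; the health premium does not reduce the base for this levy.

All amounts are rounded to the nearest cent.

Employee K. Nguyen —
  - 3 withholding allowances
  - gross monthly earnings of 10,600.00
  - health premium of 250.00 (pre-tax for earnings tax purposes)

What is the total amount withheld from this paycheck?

884.42

Earnings Tax: taxable = 10,600.00 − 250.00 − 3×692.00 = 8,274.00
  258.00 + 10.3% × (8,274.00 − 6,000.00) = 258.00 + 10.3% × 2,274.00 = 492.22
Unemployment Insurance: 3.7% × 10,600.00 = 392.20
Total: 492.22 + 392.20 = 884.42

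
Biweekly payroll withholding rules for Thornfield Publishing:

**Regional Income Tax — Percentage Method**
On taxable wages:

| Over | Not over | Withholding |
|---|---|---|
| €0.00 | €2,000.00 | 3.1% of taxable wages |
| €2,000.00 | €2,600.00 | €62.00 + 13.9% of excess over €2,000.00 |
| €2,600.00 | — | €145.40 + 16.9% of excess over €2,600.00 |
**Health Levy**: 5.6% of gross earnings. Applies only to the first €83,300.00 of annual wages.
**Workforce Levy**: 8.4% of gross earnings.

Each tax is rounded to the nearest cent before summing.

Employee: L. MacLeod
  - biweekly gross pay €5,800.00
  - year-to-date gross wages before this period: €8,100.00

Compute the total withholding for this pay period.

Regional Income Tax: taxable = €5,800.00
  €145.40 + 16.9% × (€5,800.00 − €2,600.00) = €145.40 + 16.9% × €3,200.00 = €686.20
Health Levy: 5.6% × €5,800.00 = €324.80
Workforce Levy: 8.4% × €5,800.00 = €487.20
Total: €686.20 + €324.80 + €487.20 = €1,498.20

€1,498.20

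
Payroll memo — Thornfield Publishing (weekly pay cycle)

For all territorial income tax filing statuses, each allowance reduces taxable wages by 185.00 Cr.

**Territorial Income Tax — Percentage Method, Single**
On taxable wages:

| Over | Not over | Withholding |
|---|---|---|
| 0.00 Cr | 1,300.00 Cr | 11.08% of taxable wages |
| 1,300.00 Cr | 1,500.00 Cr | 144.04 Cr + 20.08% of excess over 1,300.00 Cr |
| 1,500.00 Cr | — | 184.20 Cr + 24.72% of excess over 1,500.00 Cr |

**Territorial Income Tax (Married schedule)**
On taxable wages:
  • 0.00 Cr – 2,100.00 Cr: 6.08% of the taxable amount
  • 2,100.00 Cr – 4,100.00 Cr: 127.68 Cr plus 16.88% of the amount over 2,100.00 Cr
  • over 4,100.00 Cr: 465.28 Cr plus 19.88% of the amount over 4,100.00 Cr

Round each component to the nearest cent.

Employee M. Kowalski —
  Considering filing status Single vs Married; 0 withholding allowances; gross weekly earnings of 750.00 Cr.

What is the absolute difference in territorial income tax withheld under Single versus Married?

Territorial Income Tax (Single): taxable = 750.00 Cr
  11.08% × 750.00 Cr = 83.10 Cr
Territorial Income Tax (Married): taxable = 750.00 Cr
  6.08% × 750.00 Cr = 45.60 Cr
Difference: |83.10 Cr − 45.60 Cr| = 37.50 Cr (higher under Single)

37.50 Cr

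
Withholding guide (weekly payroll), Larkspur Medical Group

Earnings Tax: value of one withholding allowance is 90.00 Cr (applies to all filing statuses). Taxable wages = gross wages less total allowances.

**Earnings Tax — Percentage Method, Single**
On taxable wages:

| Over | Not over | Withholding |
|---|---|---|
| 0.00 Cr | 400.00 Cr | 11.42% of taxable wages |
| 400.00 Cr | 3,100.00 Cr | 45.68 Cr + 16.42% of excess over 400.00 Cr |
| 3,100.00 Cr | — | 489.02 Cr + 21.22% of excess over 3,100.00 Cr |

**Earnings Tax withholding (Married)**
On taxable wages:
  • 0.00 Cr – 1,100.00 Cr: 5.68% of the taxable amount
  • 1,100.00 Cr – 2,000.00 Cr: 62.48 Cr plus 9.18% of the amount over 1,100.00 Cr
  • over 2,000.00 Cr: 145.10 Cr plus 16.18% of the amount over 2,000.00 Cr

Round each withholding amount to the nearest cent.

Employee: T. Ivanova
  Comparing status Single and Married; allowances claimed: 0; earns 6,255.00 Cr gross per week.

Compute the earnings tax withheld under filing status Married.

833.56 Cr

Earnings Tax (Married): taxable = 6,255.00 Cr
  145.10 Cr + 16.18% × (6,255.00 Cr − 2,000.00 Cr) = 145.10 Cr + 16.18% × 4,255.00 Cr = 833.56 Cr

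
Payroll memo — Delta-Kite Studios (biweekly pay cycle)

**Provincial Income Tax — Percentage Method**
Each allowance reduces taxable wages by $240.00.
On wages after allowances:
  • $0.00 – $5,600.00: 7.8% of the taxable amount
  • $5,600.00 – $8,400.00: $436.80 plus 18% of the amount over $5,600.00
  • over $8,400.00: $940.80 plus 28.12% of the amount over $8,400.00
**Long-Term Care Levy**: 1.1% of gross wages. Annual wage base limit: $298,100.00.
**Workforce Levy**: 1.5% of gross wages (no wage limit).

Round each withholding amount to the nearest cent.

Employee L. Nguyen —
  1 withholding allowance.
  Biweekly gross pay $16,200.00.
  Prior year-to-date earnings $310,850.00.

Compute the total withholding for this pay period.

$3,309.67

Provincial Income Tax: taxable = $16,200.00 − 1×$240.00 = $15,960.00
  $940.80 + 28.12% × ($15,960.00 − $8,400.00) = $940.80 + 28.12% × $7,560.00 = $3,066.67
Long-Term Care Levy: YTD $310,850.00 ≥ cap $298,100.00 → $0.00
Workforce Levy: 1.5% × $16,200.00 = $243.00
Total: $3,066.67 + $0.00 + $243.00 = $3,309.67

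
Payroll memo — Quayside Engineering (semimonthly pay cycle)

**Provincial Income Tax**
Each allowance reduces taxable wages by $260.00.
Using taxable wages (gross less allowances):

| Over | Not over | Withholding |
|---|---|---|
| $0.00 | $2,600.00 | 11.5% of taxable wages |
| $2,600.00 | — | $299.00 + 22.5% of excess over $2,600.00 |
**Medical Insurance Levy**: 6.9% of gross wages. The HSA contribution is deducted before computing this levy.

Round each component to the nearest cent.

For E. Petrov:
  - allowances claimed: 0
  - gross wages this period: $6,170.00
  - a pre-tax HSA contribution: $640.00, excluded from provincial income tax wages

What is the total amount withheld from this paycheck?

$1,339.82

Provincial Income Tax: taxable = $6,170.00 − $640.00 = $5,530.00
  $299.00 + 22.5% × ($5,530.00 − $2,600.00) = $299.00 + 22.5% × $2,930.00 = $958.25
Medical Insurance Levy: 6.9% × $5,530.00 = $381.57
Total: $958.25 + $381.57 = $1,339.82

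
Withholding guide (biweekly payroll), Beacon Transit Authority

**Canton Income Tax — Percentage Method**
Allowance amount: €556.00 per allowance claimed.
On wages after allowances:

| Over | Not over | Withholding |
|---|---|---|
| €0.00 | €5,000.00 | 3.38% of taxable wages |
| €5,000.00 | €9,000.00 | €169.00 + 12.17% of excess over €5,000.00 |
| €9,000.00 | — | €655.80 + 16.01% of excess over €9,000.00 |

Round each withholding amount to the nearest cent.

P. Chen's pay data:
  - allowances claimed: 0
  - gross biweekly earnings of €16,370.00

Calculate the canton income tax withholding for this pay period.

€1,835.74

Canton Income Tax: taxable = €16,370.00
  €655.80 + 16.01% × (€16,370.00 − €9,000.00) = €655.80 + 16.01% × €7,370.00 = €1,835.74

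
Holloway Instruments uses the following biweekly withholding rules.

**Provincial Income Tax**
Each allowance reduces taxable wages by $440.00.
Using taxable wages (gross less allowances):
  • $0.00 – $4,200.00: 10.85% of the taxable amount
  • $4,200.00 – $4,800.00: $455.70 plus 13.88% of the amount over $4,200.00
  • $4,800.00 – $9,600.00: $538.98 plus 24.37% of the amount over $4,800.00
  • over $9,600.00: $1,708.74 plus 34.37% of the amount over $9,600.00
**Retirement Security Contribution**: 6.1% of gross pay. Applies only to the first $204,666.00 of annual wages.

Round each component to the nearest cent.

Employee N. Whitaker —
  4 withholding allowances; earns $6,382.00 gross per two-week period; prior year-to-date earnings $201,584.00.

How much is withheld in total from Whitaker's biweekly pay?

$702.27

Provincial Income Tax: taxable = $6,382.00 − 4×$440.00 = $4,622.00
  $455.70 + 13.88% × ($4,622.00 − $4,200.00) = $455.70 + 13.88% × $422.00 = $514.27
Retirement Security Contribution: cap $204,666.00 − YTD $201,584.00 = $3,082.00 subject; 6.1% × $3,082.00 = $188.00
Total: $514.27 + $188.00 = $702.27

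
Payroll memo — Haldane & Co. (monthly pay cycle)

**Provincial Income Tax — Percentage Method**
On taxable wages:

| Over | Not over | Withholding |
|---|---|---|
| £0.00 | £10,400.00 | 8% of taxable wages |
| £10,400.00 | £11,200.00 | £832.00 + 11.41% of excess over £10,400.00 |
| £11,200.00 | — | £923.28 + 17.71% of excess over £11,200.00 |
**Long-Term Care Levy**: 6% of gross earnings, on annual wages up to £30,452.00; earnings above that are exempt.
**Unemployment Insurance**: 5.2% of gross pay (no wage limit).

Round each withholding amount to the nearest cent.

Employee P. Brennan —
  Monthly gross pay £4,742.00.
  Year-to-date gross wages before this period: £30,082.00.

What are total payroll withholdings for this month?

Provincial Income Tax: taxable = £4,742.00
  8% × £4,742.00 = £379.36
Long-Term Care Levy: cap £30,452.00 − YTD £30,082.00 = £370.00 subject; 6% × £370.00 = £22.20
Unemployment Insurance: 5.2% × £4,742.00 = £246.58
Total: £379.36 + £22.20 + £246.58 = £648.14

£648.14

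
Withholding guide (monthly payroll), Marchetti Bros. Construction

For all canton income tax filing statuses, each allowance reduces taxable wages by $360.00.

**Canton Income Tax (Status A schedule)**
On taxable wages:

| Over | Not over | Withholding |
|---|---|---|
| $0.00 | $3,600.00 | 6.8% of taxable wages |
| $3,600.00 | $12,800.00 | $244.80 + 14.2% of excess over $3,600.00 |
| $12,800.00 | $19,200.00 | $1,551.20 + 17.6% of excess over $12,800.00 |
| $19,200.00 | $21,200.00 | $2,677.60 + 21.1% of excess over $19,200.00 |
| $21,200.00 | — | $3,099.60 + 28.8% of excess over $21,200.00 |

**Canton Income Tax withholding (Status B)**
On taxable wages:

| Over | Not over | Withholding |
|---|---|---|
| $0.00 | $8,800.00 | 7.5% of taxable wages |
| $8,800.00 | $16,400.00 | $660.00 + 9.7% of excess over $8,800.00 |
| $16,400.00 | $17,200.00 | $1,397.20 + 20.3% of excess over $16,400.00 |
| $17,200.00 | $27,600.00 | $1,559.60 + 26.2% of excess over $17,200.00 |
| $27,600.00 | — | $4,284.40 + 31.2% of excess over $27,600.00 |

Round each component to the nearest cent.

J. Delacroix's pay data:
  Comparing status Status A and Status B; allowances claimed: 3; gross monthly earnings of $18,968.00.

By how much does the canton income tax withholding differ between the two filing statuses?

Canton Income Tax (Status A): taxable = $18,968.00 − 3×$360.00 = $17,888.00
  $1,551.20 + 17.6% × ($17,888.00 − $12,800.00) = $1,551.20 + 17.6% × $5,088.00 = $2,446.69
Canton Income Tax (Status B): taxable = $18,968.00 − 3×$360.00 = $17,888.00
  $1,559.60 + 26.2% × ($17,888.00 − $17,200.00) = $1,559.60 + 26.2% × $688.00 = $1,739.86
Difference: |$2,446.69 − $1,739.86| = $706.83 (higher under Status A)

$706.83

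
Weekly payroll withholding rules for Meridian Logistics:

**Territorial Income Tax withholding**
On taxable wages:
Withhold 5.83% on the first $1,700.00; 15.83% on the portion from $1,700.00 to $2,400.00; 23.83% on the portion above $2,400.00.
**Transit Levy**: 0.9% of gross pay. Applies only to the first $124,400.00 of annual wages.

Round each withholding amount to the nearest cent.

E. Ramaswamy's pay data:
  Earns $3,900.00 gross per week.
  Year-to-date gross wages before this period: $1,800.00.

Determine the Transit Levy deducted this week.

Transit Levy: 0.9% × $3,900.00 = $35.10

$35.10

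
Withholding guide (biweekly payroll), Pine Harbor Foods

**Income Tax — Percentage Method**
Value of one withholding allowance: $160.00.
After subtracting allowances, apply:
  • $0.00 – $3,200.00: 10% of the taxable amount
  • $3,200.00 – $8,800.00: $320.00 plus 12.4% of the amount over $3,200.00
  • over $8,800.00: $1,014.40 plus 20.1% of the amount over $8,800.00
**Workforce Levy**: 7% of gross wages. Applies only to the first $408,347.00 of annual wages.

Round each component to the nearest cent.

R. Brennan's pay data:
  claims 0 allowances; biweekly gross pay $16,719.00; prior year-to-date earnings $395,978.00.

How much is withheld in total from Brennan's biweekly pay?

Income Tax: taxable = $16,719.00
  $1,014.40 + 20.1% × ($16,719.00 − $8,800.00) = $1,014.40 + 20.1% × $7,919.00 = $2,606.12
Workforce Levy: cap $408,347.00 − YTD $395,978.00 = $12,369.00 subject; 7% × $12,369.00 = $865.83
Total: $2,606.12 + $865.83 = $3,471.95

$3,471.95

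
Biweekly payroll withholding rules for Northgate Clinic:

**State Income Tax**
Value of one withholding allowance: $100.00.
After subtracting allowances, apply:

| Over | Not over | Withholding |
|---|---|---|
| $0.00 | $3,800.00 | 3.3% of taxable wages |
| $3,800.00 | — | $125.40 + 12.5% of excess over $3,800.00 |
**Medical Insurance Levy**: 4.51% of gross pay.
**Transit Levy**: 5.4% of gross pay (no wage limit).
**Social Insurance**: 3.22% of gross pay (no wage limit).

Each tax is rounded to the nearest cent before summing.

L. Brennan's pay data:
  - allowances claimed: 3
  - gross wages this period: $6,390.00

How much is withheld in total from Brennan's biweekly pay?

State Income Tax: taxable = $6,390.00 − 3×$100.00 = $6,090.00
  $125.40 + 12.5% × ($6,090.00 − $3,800.00) = $125.40 + 12.5% × $2,290.00 = $411.65
Medical Insurance Levy: 4.51% × $6,390.00 = $288.19
Transit Levy: 5.4% × $6,390.00 = $345.06
Social Insurance: 3.22% × $6,390.00 = $205.76
Total: $411.65 + $288.19 + $345.06 + $205.76 = $1,250.66

$1,250.66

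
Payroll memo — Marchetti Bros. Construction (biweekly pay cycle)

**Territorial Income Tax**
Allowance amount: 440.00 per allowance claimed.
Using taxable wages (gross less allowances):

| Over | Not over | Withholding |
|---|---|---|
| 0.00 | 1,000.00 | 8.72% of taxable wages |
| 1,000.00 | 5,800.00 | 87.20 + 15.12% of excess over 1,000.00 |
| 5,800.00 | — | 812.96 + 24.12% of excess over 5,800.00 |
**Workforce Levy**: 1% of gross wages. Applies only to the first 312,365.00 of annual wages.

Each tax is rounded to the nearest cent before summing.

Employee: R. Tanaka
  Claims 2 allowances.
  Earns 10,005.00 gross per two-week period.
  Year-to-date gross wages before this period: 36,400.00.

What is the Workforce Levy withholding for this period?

Workforce Levy: 1% × 10,005.00 = 100.05

100.05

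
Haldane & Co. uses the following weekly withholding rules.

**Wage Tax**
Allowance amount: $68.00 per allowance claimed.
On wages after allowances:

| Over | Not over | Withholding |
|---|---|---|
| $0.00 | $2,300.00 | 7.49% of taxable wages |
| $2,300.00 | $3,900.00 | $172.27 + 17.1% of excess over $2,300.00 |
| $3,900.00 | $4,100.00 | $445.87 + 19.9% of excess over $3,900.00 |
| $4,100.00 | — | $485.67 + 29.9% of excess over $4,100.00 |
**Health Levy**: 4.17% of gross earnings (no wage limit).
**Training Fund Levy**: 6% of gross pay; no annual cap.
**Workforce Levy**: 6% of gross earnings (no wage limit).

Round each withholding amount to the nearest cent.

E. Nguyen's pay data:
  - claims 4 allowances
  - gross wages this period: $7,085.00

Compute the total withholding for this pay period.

$2,442.50

Wage Tax: taxable = $7,085.00 − 4×$68.00 = $6,813.00
  $485.67 + 29.9% × ($6,813.00 − $4,100.00) = $485.67 + 29.9% × $2,713.00 = $1,296.86
Health Levy: 4.17% × $7,085.00 = $295.44
Training Fund Levy: 6% × $7,085.00 = $425.10
Workforce Levy: 6% × $7,085.00 = $425.10
Total: $1,296.86 + $295.44 + $425.10 + $425.10 = $2,442.50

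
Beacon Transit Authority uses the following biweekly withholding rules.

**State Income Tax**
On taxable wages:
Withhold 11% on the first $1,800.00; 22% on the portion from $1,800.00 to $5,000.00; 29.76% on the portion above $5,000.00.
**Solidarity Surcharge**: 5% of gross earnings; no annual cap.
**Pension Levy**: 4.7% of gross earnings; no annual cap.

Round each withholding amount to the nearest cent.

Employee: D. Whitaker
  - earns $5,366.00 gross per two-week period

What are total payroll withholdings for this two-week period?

State Income Tax: taxable = $5,366.00
  $902.00 + 29.76% × ($5,366.00 − $5,000.00) = $902.00 + 29.76% × $366.00 = $1,010.92
Solidarity Surcharge: 5% × $5,366.00 = $268.30
Pension Levy: 4.7% × $5,366.00 = $252.20
Total: $1,010.92 + $268.30 + $252.20 = $1,531.42

$1,531.42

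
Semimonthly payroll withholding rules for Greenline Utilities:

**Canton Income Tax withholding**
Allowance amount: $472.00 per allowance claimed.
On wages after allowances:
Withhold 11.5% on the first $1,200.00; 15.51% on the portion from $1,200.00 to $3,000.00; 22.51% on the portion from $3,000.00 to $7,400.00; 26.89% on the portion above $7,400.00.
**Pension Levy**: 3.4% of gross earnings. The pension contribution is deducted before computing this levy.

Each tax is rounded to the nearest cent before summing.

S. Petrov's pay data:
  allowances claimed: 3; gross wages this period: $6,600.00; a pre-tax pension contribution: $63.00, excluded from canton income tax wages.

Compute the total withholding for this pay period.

$1,116.88

Canton Income Tax: taxable = $6,600.00 − $63.00 − 3×$472.00 = $5,121.00
  $417.18 + 22.51% × ($5,121.00 − $3,000.00) = $417.18 + 22.51% × $2,121.00 = $894.62
Pension Levy: 3.4% × $6,537.00 = $222.26
Total: $894.62 + $222.26 = $1,116.88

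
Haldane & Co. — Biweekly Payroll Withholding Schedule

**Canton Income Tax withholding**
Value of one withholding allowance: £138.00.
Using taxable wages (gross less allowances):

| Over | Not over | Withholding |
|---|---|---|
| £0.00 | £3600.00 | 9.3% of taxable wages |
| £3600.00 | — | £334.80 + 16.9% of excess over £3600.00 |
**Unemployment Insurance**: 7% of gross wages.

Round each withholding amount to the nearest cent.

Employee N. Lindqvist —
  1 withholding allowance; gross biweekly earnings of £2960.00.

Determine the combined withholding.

Canton Income Tax: taxable = £2960.00 − 1×£138.00 = £2822.00
  9.3% × £2822.00 = £262.45
Unemployment Insurance: 7% × £2960.00 = £207.20
Total: £262.45 + £207.20 = £469.65

£469.65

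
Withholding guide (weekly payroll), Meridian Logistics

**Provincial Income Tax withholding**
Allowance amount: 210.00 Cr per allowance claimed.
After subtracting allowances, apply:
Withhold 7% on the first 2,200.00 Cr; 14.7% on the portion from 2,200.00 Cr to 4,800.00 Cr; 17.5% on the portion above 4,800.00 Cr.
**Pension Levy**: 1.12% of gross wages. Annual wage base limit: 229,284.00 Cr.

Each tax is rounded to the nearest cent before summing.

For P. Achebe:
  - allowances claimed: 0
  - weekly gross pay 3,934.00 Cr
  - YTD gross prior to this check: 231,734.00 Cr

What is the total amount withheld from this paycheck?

408.90 Cr

Provincial Income Tax: taxable = 3,934.00 Cr
  154.00 Cr + 14.7% × (3,934.00 Cr − 2,200.00 Cr) = 154.00 Cr + 14.7% × 1,734.00 Cr = 408.90 Cr
Pension Levy: YTD 231,734.00 Cr ≥ cap 229,284.00 Cr → 0.00 Cr
Total: 408.90 Cr + 0.00 Cr = 408.90 Cr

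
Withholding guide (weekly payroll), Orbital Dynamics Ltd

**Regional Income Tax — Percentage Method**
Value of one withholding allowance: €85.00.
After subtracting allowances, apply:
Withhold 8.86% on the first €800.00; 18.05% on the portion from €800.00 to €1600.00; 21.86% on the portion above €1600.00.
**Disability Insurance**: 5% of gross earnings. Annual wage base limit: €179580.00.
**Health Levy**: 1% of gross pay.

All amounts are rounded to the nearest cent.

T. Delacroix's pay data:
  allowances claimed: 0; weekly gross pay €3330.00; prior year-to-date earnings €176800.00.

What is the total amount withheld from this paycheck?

€765.76

Regional Income Tax: taxable = €3330.00
  €215.28 + 21.86% × (€3330.00 − €1600.00) = €215.28 + 21.86% × €1730.00 = €593.46
Disability Insurance: cap €179580.00 − YTD €176800.00 = €2780.00 subject; 5% × €2780.00 = €139.00
Health Levy: 1% × €3330.00 = €33.30
Total: €593.46 + €139.00 + €33.30 = €765.76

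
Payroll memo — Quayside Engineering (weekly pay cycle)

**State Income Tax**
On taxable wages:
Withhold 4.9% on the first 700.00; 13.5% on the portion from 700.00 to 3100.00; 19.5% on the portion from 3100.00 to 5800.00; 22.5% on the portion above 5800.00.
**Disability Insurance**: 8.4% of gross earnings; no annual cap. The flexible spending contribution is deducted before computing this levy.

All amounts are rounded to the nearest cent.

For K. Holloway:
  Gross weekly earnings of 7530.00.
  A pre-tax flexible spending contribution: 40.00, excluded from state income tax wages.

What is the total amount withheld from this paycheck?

State Income Tax: taxable = 7530.00 − 40.00 = 7490.00
  884.80 + 22.5% × (7490.00 − 5800.00) = 884.80 + 22.5% × 1690.00 = 1265.05
Disability Insurance: 8.4% × 7490.00 = 629.16
Total: 1265.05 + 629.16 = 1894.21

1894.21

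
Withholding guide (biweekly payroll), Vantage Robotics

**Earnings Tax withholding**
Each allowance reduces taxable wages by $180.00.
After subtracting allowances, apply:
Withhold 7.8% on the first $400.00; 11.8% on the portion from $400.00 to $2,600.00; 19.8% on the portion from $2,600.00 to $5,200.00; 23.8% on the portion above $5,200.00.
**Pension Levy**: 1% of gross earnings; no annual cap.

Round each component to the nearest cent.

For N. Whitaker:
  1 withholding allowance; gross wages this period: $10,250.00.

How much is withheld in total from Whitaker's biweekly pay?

Earnings Tax: taxable = $10,250.00 − 1×$180.00 = $10,070.00
  $805.60 + 23.8% × ($10,070.00 − $5,200.00) = $805.60 + 23.8% × $4,870.00 = $1,964.66
Pension Levy: 1% × $10,250.00 = $102.50
Total: $1,964.66 + $102.50 = $2,067.16

$2,067.16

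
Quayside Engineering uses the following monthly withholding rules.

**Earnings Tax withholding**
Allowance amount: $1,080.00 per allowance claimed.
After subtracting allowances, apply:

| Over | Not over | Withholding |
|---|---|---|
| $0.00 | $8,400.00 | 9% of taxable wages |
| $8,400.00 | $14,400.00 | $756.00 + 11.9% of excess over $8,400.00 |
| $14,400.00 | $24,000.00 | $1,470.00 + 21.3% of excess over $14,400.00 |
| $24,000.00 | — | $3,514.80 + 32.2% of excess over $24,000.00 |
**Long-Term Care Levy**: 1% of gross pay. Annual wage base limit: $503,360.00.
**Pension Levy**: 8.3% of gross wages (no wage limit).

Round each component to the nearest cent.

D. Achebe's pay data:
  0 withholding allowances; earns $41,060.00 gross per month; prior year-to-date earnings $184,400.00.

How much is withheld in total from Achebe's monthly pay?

$12,826.70

Earnings Tax: taxable = $41,060.00
  $3,514.80 + 32.2% × ($41,060.00 − $24,000.00) = $3,514.80 + 32.2% × $17,060.00 = $9,008.12
Long-Term Care Levy: 1% × $41,060.00 = $410.60
Pension Levy: 8.3% × $41,060.00 = $3,407.98
Total: $9,008.12 + $410.60 + $3,407.98 = $12,826.70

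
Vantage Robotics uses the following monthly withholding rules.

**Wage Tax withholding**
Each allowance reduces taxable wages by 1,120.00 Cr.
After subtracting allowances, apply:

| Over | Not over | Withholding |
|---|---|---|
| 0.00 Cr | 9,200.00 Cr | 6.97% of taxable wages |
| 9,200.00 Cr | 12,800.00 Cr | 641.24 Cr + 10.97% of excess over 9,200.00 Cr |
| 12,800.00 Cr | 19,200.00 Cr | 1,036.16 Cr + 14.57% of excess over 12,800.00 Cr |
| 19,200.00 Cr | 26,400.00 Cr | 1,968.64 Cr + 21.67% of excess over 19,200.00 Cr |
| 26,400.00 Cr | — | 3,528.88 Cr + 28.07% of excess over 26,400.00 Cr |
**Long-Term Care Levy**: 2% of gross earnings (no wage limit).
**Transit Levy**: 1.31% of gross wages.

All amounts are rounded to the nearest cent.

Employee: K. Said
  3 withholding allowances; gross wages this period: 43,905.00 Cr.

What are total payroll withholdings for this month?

8,952.64 Cr

Wage Tax: taxable = 43,905.00 Cr − 3×1,120.00 Cr = 40,545.00 Cr
  3,528.88 Cr + 28.07% × (40,545.00 Cr − 26,400.00 Cr) = 3,528.88 Cr + 28.07% × 14,145.00 Cr = 7,499.38 Cr
Long-Term Care Levy: 2% × 43,905.00 Cr = 878.10 Cr
Transit Levy: 1.31% × 43,905.00 Cr = 575.16 Cr
Total: 7,499.38 Cr + 878.10 Cr + 575.16 Cr = 8,952.64 Cr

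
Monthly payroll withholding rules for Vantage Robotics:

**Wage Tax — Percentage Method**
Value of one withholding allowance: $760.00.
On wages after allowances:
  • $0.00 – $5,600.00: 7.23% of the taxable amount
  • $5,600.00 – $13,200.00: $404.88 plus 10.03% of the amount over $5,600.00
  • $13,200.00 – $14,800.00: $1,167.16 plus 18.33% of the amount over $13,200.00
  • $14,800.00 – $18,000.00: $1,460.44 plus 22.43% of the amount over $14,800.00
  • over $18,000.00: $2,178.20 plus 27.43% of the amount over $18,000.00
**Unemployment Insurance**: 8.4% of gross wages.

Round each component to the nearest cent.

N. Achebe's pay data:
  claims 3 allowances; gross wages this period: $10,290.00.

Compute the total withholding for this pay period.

$1,510.96

Wage Tax: taxable = $10,290.00 − 3×$760.00 = $8,010.00
  $404.88 + 10.03% × ($8,010.00 − $5,600.00) = $404.88 + 10.03% × $2,410.00 = $646.60
Unemployment Insurance: 8.4% × $10,290.00 = $864.36
Total: $646.60 + $864.36 = $1,510.96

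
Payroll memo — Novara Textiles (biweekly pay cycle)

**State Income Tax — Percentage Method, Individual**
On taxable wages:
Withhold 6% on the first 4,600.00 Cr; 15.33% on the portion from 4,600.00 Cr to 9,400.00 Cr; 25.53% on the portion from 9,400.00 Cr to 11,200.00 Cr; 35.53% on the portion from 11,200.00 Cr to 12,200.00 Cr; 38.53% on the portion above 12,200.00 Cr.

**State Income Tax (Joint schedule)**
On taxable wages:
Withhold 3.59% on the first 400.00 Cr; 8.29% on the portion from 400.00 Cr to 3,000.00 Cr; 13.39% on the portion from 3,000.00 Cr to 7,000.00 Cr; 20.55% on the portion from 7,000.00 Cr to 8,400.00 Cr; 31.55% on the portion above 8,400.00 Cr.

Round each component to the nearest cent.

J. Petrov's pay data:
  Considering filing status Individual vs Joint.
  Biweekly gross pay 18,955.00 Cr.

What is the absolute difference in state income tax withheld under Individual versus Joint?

State Income Tax (Individual): taxable = 18,955.00 Cr
  1,826.68 Cr + 38.53% × (18,955.00 Cr − 12,200.00 Cr) = 1,826.68 Cr + 38.53% × 6,755.00 Cr = 4,429.38 Cr
State Income Tax (Joint): taxable = 18,955.00 Cr
  1,053.20 Cr + 31.55% × (18,955.00 Cr − 8,400.00 Cr) = 1,053.20 Cr + 31.55% × 10,555.00 Cr = 4,383.30 Cr
Difference: |4,429.38 Cr − 4,383.30 Cr| = 46.08 Cr (higher under Individual)

46.08 Cr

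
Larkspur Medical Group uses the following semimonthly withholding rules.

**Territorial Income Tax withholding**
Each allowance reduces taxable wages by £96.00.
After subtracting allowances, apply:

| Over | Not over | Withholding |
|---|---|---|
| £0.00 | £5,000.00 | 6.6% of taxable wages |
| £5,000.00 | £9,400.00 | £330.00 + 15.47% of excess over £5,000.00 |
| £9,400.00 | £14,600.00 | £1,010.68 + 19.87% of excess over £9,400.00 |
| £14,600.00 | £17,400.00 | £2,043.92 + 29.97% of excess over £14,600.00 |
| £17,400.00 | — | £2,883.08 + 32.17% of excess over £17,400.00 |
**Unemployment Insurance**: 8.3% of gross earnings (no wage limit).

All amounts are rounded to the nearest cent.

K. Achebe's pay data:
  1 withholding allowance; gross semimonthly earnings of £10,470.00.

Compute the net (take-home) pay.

Territorial Income Tax: taxable = £10,470.00 − 1×£96.00 = £10,374.00
  £1,010.68 + 19.87% × (£10,374.00 − £9,400.00) = £1,010.68 + 19.87% × £974.00 = £1,204.21
Unemployment Insurance: 8.3% × £10,470.00 = £869.01
Total withheld: £1,204.21 + £869.01 = £2,073.22
Net pay: £10,470.00 − £2,073.22 = £8,396.78

£8,396.78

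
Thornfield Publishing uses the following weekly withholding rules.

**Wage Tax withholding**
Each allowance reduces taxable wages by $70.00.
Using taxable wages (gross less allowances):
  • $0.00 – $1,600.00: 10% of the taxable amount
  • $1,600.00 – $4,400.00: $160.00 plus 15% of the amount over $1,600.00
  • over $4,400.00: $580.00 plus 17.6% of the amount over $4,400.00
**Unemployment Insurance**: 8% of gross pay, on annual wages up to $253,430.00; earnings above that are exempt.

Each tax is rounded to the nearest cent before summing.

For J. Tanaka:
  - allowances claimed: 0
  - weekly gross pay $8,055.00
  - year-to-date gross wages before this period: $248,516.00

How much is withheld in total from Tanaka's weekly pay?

Wage Tax: taxable = $8,055.00
  $580.00 + 17.6% × ($8,055.00 − $4,400.00) = $580.00 + 17.6% × $3,655.00 = $1,223.28
Unemployment Insurance: cap $253,430.00 − YTD $248,516.00 = $4,914.00 subject; 8% × $4,914.00 = $393.12
Total: $1,223.28 + $393.12 = $1,616.40

$1,616.40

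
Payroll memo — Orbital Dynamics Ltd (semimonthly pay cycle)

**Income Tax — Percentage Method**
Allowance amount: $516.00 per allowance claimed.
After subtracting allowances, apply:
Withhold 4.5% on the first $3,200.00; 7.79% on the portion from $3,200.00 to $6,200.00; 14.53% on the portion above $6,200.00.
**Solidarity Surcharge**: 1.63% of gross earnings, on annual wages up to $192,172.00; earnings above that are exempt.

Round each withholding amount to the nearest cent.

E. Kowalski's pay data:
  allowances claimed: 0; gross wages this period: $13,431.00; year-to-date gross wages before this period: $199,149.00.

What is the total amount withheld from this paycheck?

$1,428.36

Income Tax: taxable = $13,431.00
  $377.70 + 14.53% × ($13,431.00 − $6,200.00) = $377.70 + 14.53% × $7,231.00 = $1,428.36
Solidarity Surcharge: YTD $199,149.00 ≥ cap $192,172.00 → $0.00
Total: $1,428.36 + $0.00 = $1,428.36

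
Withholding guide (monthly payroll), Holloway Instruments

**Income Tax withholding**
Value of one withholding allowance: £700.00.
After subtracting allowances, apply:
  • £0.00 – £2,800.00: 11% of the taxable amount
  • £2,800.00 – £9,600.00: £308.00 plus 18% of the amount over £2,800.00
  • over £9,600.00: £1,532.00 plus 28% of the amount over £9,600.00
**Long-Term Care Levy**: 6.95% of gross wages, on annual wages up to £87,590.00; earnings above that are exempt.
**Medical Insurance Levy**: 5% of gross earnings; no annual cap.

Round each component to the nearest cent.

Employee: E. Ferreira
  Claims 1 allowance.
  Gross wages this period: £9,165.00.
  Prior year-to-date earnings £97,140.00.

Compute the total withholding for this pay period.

£1,785.95

Income Tax: taxable = £9,165.00 − 1×£700.00 = £8,465.00
  £308.00 + 18% × (£8,465.00 − £2,800.00) = £308.00 + 18% × £5,665.00 = £1,327.70
Long-Term Care Levy: YTD £97,140.00 ≥ cap £87,590.00 → £0.00
Medical Insurance Levy: 5% × £9,165.00 = £458.25
Total: £1,327.70 + £0.00 + £458.25 = £1,785.95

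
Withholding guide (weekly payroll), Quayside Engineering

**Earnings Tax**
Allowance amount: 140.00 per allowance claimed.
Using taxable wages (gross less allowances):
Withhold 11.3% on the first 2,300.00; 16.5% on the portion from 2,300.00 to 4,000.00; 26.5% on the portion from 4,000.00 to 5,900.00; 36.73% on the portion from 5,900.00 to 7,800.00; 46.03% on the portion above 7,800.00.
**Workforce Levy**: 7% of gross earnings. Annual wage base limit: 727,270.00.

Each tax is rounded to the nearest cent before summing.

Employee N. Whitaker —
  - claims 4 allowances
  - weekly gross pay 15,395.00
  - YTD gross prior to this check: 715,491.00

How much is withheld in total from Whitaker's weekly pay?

Earnings Tax: taxable = 15,395.00 − 4×140.00 = 14,835.00
  1,741.77 + 46.03% × (14,835.00 − 7,800.00) = 1,741.77 + 46.03% × 7,035.00 = 4,979.98
Workforce Levy: cap 727,270.00 − YTD 715,491.00 = 11,779.00 subject; 7% × 11,779.00 = 824.53
Total: 4,979.98 + 824.53 = 5,804.51

5,804.51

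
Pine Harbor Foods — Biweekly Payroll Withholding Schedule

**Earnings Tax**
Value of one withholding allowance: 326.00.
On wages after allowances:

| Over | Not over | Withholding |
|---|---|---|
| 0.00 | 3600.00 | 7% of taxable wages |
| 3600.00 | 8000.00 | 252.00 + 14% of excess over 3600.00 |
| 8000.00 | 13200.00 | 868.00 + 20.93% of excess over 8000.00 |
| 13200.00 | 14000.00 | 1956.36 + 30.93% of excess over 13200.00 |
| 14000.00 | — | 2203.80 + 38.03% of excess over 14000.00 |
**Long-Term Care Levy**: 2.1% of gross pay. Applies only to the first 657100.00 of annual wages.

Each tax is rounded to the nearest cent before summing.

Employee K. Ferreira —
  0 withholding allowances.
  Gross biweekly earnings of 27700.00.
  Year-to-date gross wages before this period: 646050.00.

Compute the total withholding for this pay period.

Earnings Tax: taxable = 27700.00
  2203.80 + 38.03% × (27700.00 − 14000.00) = 2203.80 + 38.03% × 13700.00 = 7413.91
Long-Term Care Levy: cap 657100.00 − YTD 646050.00 = 11050.00 subject; 2.1% × 11050.00 = 232.05
Total: 7413.91 + 232.05 = 7645.96

7645.96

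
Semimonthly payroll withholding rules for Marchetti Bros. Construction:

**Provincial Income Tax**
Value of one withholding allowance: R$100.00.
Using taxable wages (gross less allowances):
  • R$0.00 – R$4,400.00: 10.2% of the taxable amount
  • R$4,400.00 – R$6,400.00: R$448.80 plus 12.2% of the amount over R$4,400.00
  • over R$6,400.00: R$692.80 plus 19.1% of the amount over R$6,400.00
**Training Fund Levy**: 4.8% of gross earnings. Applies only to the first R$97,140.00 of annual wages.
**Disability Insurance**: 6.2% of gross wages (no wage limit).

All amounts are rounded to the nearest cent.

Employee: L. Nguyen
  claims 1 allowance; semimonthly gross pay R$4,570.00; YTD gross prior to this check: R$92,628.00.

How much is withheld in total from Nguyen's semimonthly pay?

Provincial Income Tax: taxable = R$4,570.00 − 1×R$100.00 = R$4,470.00
  R$448.80 + 12.2% × (R$4,470.00 − R$4,400.00) = R$448.80 + 12.2% × R$70.00 = R$457.34
Training Fund Levy: cap R$97,140.00 − YTD R$92,628.00 = R$4,512.00 subject; 4.8% × R$4,512.00 = R$216.58
Disability Insurance: 6.2% × R$4,570.00 = R$283.34
Total: R$457.34 + R$216.58 + R$283.34 = R$957.26

R$957.26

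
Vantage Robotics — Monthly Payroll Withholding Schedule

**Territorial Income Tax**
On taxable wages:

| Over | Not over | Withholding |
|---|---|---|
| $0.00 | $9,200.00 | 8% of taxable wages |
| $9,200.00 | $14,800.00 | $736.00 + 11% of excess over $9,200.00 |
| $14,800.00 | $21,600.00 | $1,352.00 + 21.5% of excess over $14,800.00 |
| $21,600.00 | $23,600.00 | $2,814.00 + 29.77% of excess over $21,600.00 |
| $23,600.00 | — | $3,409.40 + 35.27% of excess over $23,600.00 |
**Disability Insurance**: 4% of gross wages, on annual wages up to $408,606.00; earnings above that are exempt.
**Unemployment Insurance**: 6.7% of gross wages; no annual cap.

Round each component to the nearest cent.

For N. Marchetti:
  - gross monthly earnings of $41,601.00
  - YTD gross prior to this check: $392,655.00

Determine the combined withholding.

Territorial Income Tax: taxable = $41,601.00
  $3,409.40 + 35.27% × ($41,601.00 − $23,600.00) = $3,409.40 + 35.27% × $18,001.00 = $9,758.35
Disability Insurance: cap $408,606.00 − YTD $392,655.00 = $15,951.00 subject; 4% × $15,951.00 = $638.04
Unemployment Insurance: 6.7% × $41,601.00 = $2,787.27
Total: $9,758.35 + $638.04 + $2,787.27 = $13,183.66

$13,183.66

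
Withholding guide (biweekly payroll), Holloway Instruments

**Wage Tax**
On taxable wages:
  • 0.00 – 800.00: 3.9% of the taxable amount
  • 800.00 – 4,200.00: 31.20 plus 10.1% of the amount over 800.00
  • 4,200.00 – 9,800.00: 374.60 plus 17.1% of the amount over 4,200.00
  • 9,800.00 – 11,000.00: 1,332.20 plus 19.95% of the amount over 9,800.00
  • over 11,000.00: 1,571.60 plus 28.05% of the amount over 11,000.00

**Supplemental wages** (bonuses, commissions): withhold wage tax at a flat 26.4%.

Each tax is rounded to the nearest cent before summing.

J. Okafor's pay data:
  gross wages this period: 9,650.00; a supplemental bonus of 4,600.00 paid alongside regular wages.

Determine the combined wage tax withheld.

2,520.95

Wage Tax: taxable = 9,650.00
  374.60 + 17.1% × (9,650.00 − 4,200.00) = 374.60 + 17.1% × 5,450.00 = 1,306.55
Supplemental (26.4% flat on bonus): 26.4% × 4,600.00 = 1,214.40
Total wage tax: 1,306.55 + 1,214.40 = 2,520.95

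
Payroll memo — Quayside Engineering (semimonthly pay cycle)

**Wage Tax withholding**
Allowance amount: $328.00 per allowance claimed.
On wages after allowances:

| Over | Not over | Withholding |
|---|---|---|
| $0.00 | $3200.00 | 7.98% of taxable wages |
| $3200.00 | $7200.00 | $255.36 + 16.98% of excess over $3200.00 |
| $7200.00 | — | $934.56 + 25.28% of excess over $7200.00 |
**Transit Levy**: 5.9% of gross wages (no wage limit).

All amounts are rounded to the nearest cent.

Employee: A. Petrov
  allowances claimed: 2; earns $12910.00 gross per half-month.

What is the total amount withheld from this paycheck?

Wage Tax: taxable = $12910.00 − 2×$328.00 = $12254.00
  $934.56 + 25.28% × ($12254.00 − $7200.00) = $934.56 + 25.28% × $5054.00 = $2212.21
Transit Levy: 5.9% × $12910.00 = $761.69
Total: $2212.21 + $761.69 = $2973.90

$2973.90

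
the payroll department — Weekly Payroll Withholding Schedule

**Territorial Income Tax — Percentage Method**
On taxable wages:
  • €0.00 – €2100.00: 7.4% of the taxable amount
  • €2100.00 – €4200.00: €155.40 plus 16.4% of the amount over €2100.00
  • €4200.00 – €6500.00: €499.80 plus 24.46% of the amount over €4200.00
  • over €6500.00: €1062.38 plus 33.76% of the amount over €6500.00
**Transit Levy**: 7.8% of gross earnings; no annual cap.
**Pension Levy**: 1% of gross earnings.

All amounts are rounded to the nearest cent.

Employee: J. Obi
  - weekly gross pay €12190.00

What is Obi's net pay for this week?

€8133.96

Territorial Income Tax: taxable = €12190.00
  €1062.38 + 33.76% × (€12190.00 − €6500.00) = €1062.38 + 33.76% × €5690.00 = €2983.32
Transit Levy: 7.8% × €12190.00 = €950.82
Pension Levy: 1% × €12190.00 = €121.90
Total withheld: €2983.32 + €950.82 + €121.90 = €4056.04
Net pay: €12190.00 − €4056.04 = €8133.96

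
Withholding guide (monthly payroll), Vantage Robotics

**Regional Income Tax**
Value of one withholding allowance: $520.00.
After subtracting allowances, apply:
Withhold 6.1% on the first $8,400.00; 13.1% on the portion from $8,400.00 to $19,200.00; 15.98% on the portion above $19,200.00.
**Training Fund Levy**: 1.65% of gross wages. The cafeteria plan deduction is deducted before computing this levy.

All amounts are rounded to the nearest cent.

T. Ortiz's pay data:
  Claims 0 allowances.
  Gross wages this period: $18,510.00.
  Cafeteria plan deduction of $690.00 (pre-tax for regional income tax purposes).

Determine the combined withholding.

$2,040.45

Regional Income Tax: taxable = $18,510.00 − $690.00 = $17,820.00
  $512.40 + 13.1% × ($17,820.00 − $8,400.00) = $512.40 + 13.1% × $9,420.00 = $1,746.42
Training Fund Levy: 1.65% × $17,820.00 = $294.03
Total: $1,746.42 + $294.03 = $2,040.45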